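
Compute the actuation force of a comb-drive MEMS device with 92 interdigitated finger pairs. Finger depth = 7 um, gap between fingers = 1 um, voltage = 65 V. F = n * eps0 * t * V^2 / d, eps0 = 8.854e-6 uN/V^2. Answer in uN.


Step 1: Parameters: n=92, eps0=8.854e-6 uN/V^2, t=7 um, V=65 V, d=1 um
Step 2: V^2 = 4225
Step 3: F = 92 * 8.854e-6 * 7 * 4225 / 1
F = 24.091 uN


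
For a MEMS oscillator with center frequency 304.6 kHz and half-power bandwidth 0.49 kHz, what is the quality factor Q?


Step 1: Q = f0 / bandwidth
Step 2: Q = 304.6 / 0.49
Q = 621.6


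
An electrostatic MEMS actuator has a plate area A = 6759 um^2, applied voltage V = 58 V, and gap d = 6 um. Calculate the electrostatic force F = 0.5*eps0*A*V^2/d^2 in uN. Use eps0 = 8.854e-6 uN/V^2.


Step 1: Identify parameters.
eps0 = 8.854e-6 uN/V^2, A = 6759 um^2, V = 58 V, d = 6 um
Step 2: Compute V^2 = 58^2 = 3364
Step 3: Compute d^2 = 6^2 = 36
Step 4: F = 0.5 * 8.854e-6 * 6759 * 3364 / 36
F = 2.796 uN


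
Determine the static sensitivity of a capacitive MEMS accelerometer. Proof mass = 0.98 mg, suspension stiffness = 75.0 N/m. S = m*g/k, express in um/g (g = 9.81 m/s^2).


Step 1: Convert mass: m = 0.98 mg = 9.80e-07 kg
Step 2: S = m * g / k = 9.80e-07 * 9.81 / 75.0
Step 3: S = 1.28e-07 m/g
Step 4: Convert to um/g: S = 0.128 um/g


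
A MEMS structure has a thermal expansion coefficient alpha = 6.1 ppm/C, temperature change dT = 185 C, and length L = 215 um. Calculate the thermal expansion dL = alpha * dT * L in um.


Step 1: Convert CTE: alpha = 6.1 ppm/C = 6.1e-6 /C
Step 2: dL = 6.1e-6 * 185 * 215
dL = 0.2426 um


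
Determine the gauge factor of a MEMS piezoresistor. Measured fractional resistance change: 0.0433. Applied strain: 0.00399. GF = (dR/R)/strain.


Step 1: Identify values.
dR/R = 0.0433, strain = 0.00399
Step 2: GF = (dR/R) / strain = 0.0433 / 0.00399
GF = 10.9


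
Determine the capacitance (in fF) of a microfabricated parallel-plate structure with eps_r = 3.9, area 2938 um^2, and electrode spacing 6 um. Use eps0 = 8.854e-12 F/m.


Step 1: Convert area to m^2: A = 2938e-12 m^2
Step 2: Convert gap to m: d = 6e-6 m
Step 3: C = eps0 * eps_r * A / d
C = 8.854e-12 * 3.9 * 2938e-12 / 6e-6
Step 4: Convert to fF (multiply by 1e15).
C = 16.91 fF


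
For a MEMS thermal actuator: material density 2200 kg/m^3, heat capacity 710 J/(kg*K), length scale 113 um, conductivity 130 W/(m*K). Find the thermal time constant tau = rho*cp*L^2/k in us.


Step 1: Convert L to m: L = 113e-6 m
Step 2: L^2 = (113e-6)^2 = 1.2769e-08 m^2
Step 3: tau = 2200 * 710 * 1.2769e-08 / 130 = 1.5342445e-04 s
Step 4: Convert to microseconds (multiply by 1e6).
tau = 153.424 us


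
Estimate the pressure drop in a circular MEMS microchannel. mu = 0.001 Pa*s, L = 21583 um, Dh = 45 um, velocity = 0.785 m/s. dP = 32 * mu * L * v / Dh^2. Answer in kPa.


Step 1: Convert to SI: L = 21583e-6 m, Dh = 45e-6 m
Step 2: dP = 32 * 0.001 * 21583e-6 * 0.785 / (45e-6)^2
Step 3: dP = 267735.78 Pa
Step 4: Convert to kPa: dP = 267.74 kPa


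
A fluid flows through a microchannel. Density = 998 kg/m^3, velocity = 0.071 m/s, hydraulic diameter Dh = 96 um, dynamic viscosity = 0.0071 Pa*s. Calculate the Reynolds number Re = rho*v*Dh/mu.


Step 1: Convert Dh to meters: Dh = 96e-6 m
Step 2: Re = rho * v * Dh / mu
Re = 998 * 0.071 * 96e-6 / 0.0071
Re = 0.958


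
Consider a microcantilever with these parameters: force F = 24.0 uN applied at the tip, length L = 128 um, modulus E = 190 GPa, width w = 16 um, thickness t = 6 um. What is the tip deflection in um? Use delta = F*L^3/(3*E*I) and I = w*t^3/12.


Step 1: Calculate the second moment of area.
I = w * t^3 / 12 = 16 * 6^3 / 12 = 288.0 um^4
Step 2: Convert E to consistent units (1 GPa = 1000 uN/um^2).
E = 190 GPa = 190000 uN/um^2
Step 3: Calculate tip deflection.
delta = F * L^3 / (3 * E * I)
delta = 24.0 * 128^3 / (3 * 190000 * 288.0)
delta = 0.3066 um


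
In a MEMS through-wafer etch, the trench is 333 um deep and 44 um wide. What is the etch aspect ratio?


Step 1: AR = depth / width
Step 2: AR = 333 / 44
AR = 7.6


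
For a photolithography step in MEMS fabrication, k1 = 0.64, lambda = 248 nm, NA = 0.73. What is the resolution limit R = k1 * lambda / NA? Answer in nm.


Step 1: Identify values: k1 = 0.64, lambda = 248 nm, NA = 0.73
Step 2: R = k1 * lambda / NA
R = 0.64 * 248 / 0.73
R = 217.4 nm


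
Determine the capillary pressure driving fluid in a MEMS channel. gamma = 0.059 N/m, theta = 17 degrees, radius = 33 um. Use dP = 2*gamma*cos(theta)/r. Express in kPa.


Step 1: cos(17 deg) = 0.9563
Step 2: Convert r to m: r = 33e-6 m
Step 3: dP = 2 * 0.059 * 0.9563 / 33e-6 = 3419.5 Pa
Step 4: Convert Pa to kPa (divide by 1000).
dP = 3.42 kPa


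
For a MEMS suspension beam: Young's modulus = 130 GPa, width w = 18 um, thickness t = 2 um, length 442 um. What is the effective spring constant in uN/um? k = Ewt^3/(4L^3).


Step 1: Convert E to consistent units (1 GPa = 1000 uN/um^2).
E = 130 GPa = 130000 uN/um^2
Step 2: Compute t^3 = 2^3 = 8
Step 3: Compute L^3 = 442^3 = 86350888
Step 4: k = 130000 * 18 * 8 / (4 * 86350888)
k = 0.0542 uN/um


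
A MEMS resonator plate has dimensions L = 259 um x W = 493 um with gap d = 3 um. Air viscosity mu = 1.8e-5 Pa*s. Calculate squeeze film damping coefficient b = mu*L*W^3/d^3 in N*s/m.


Step 1: Convert to SI.
L = 259e-6 m, W = 493e-6 m, d = 3e-6 m
Step 2: W^3 = (493e-6)^3 = 1.20e-10 m^3
Step 3: d^3 = (3e-6)^3 = 2.70e-17 m^3
Step 4: b = 1.8e-5 * 259e-6 * 1.20e-10 / 2.70e-17
b = 2.07e-02 N*s/m


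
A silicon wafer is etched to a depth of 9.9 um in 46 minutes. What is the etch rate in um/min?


Step 1: Etch rate = depth / time
Step 2: rate = 9.9 / 46
rate = 0.215 um/min


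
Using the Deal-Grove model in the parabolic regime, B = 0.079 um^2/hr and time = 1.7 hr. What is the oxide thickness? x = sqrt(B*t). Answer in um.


Step 1: Compute B*t = 0.079 * 1.7 = 0.1343
Step 2: x = sqrt(0.1343)
x = 0.366 um


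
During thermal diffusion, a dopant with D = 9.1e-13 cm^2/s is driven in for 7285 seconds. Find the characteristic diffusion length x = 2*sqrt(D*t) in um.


Step 1: Compute D*t = 9.1e-13 * 7285 = 6.62935e-09 cm^2
Step 2: sqrt(D*t) = 8.14208e-05 cm
Step 3: x = 2 * 8.14208e-05 cm = 1.628416e-04 cm
Step 4: Convert to um (1 cm = 1e4 um): x = 1.628 um


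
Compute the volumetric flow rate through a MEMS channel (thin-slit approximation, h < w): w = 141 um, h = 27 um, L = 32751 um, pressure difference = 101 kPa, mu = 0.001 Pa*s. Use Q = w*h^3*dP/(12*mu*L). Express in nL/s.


Step 1: Convert all dimensions to SI (meters).
w = 141e-6 m, h = 27e-6 m, L = 32751e-6 m, dP = 101e3 Pa
Step 2: Q = w * h^3 * dP / (12 * mu * L)
Q = 141e-6 * (27e-6)^3 * 101e3 / (12 * 0.001 * 32751e-6) = 7.1322403e-10 m^3/s
Step 3: Convert Q from m^3/s to nL/s (1 m^3 = 1e12 nL, so multiply by 1e12).
Q = 713.224 nL/s


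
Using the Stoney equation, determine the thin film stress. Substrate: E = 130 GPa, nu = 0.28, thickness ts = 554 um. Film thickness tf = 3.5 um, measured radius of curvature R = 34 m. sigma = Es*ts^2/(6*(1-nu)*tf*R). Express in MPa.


Step 1: Compute numerator: Es * ts^2 = 130 * 554^2 = 39899080 (GPa*um^2)
Step 2: Compute denominator (R in um): 6*(1-nu)*tf*R = 6*0.72*3.5*34e6 = 514080000.0 (um^2)
Step 3: sigma (GPa) = 39899080 / 514080000.0 = 7.7613e-02 GPa
Step 4: Convert to MPa (x1000): sigma = 77.6 MPa


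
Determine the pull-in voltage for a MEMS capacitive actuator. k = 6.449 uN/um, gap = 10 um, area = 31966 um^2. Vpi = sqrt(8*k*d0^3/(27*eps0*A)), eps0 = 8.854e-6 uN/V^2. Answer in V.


Step 1: Compute numerator: 8 * k * d0^3 = 8 * 6.449 * 10^3 = 51592.0
Step 2: Compute denominator: 27 * eps0 * A = 27 * 8.854e-6 * 31966 = 7.641728
Step 3: Vpi = sqrt(51592.0 / 7.641728)
Vpi = 82.17 V


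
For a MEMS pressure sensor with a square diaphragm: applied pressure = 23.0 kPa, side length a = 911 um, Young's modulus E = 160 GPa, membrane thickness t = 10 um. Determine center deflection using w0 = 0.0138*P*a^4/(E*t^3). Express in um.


Step 1: Convert pressure to compatible units (E is in GPa, so P in GPa).
P = 23.0 kPa = 23.0e-6 GPa
Step 2: Compute numerator: 0.0138 * P * a^4.
a^4 = 911^4 = 688768866241
numerator = 0.0138 * 23.0e-6 * 688768866241 = 2.186152e+05
Step 3: Compute denominator: E * t^3 = 160 * 10^3 = 160000
Step 4: w0 = numerator / denominator = 2.186152e+05 / 160000 = 1.3663 um


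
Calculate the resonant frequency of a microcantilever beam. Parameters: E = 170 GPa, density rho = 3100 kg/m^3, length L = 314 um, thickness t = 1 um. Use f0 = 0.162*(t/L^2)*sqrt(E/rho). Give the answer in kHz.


Step 1: Convert units to SI.
t_SI = 1e-6 m, L_SI = 314e-6 m
Step 2: Calculate sqrt(E/rho).
sqrt(170e9 / 3100) = 7405.32 m/s
Step 3: Compute f0.
f0 = 0.162 * 1e-6 / (314e-6)^2 * 7405.32 = 12167.4 Hz = 12.17 kHz


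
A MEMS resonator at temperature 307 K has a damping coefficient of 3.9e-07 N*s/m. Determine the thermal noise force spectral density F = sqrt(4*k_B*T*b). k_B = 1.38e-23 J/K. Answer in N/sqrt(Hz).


Step 1: Compute 4 * k_B * T * b
= 4 * 1.38e-23 * 307 * 3.9e-07
= 6.6091e-27 N^2/Hz
Step 2: F_noise = sqrt(6.6091e-27)
F_noise = 8.13e-14 N/sqrt(Hz)


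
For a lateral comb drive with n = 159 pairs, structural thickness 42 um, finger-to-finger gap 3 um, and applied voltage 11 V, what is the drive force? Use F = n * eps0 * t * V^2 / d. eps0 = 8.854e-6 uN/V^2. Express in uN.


Step 1: Parameters: n=159, eps0=8.854e-6 uN/V^2, t=42 um, V=11 V, d=3 um
Step 2: V^2 = 121
Step 3: F = 159 * 8.854e-6 * 42 * 121 / 3
F = 2.385 uN


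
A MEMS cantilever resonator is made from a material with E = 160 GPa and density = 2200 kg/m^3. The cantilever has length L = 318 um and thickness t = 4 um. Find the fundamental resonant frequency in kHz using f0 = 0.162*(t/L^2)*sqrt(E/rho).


Step 1: Convert units to SI.
t_SI = 4e-6 m, L_SI = 318e-6 m
Step 2: Calculate sqrt(E/rho).
sqrt(160e9 / 2200) = 8528.03 m/s
Step 3: Compute f0.
f0 = 0.162 * 4e-6 / (318e-6)^2 * 8528.03 = 54647.4 Hz = 54.65 kHz


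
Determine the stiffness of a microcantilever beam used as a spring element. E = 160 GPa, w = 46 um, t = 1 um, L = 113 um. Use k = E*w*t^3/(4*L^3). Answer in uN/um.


Step 1: Convert E to consistent units (1 GPa = 1000 uN/um^2).
E = 160 GPa = 160000 uN/um^2
Step 2: Compute t^3 = 1^3 = 1
Step 3: Compute L^3 = 113^3 = 1442897
Step 4: k = 160000 * 46 * 1 / (4 * 1442897)
k = 1.2752 uN/um


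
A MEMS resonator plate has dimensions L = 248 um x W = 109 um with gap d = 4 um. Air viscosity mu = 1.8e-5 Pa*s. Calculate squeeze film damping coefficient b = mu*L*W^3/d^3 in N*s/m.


Step 1: Convert to SI.
L = 248e-6 m, W = 109e-6 m, d = 4e-6 m
Step 2: W^3 = (109e-6)^3 = 1.30e-12 m^3
Step 3: d^3 = (4e-6)^3 = 6.40e-17 m^3
Step 4: b = 1.8e-5 * 248e-6 * 1.30e-12 / 6.40e-17
b = 9.03e-05 N*s/m


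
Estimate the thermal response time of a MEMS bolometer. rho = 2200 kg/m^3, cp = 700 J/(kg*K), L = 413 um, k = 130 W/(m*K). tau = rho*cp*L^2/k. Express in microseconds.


Step 1: Convert L to m: L = 413e-6 m
Step 2: L^2 = (413e-6)^2 = 1.70569e-07 m^2
Step 3: tau = 2200 * 700 * 1.70569e-07 / 130 = 2.02058662e-03 s
Step 4: Convert to microseconds (multiply by 1e6).
tau = 2020.587 us


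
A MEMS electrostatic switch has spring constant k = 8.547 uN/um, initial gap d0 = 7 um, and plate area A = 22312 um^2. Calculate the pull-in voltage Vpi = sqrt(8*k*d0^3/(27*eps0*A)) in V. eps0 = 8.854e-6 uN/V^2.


Step 1: Compute numerator: 8 * k * d0^3 = 8 * 8.547 * 7^3 = 23452.968
Step 2: Compute denominator: 27 * eps0 * A = 27 * 8.854e-6 * 22312 = 5.333862
Step 3: Vpi = sqrt(23452.968 / 5.333862)
Vpi = 66.31 V


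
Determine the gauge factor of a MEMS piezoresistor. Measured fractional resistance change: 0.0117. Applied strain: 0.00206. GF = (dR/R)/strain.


Step 1: Identify values.
dR/R = 0.0117, strain = 0.00206
Step 2: GF = (dR/R) / strain = 0.0117 / 0.00206
GF = 5.7


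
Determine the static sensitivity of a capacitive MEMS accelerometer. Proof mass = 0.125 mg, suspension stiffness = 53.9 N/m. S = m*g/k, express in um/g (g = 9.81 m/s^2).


Step 1: Convert mass: m = 0.125 mg = 1.25e-07 kg
Step 2: S = m * g / k = 1.25e-07 * 9.81 / 53.9
Step 3: S = 2.28e-08 m/g
Step 4: Convert to um/g: S = 0.023 um/g


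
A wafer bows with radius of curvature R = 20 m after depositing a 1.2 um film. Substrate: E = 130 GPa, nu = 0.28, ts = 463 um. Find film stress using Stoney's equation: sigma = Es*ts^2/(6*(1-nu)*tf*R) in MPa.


Step 1: Compute numerator: Es * ts^2 = 130 * 463^2 = 27867970 (GPa*um^2)
Step 2: Compute denominator (R in um): 6*(1-nu)*tf*R = 6*0.72*1.2*20e6 = 103680000.0 (um^2)
Step 3: sigma (GPa) = 27867970 / 103680000.0 = 2.68788e-01 GPa
Step 4: Convert to MPa (x1000): sigma = 268.8 MPa


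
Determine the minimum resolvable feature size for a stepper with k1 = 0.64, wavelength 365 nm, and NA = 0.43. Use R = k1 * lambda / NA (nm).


Step 1: Identify values: k1 = 0.64, lambda = 365 nm, NA = 0.43
Step 2: R = k1 * lambda / NA
R = 0.64 * 365 / 0.43
R = 543.3 nm


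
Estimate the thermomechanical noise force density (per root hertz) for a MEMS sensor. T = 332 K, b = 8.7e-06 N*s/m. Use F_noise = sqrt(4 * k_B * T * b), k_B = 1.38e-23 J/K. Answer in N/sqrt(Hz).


Step 1: Compute 4 * k_B * T * b
= 4 * 1.38e-23 * 332 * 8.7e-06
= 1.5944e-25 N^2/Hz
Step 2: F_noise = sqrt(1.5944e-25)
F_noise = 3.99e-13 N/sqrt(Hz)


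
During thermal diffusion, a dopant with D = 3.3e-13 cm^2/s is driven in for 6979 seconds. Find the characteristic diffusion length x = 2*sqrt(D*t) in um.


Step 1: Compute D*t = 3.3e-13 * 6979 = 2.30307e-09 cm^2
Step 2: sqrt(D*t) = 4.799e-05 cm
Step 3: x = 2 * 4.799e-05 cm = 9.598e-05 cm
Step 4: Convert to um (1 cm = 1e4 um): x = 0.96 um


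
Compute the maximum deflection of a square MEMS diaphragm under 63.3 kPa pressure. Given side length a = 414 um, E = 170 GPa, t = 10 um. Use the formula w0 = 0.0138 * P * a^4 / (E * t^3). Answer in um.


Step 1: Convert pressure to compatible units (E is in GPa, so P in GPa).
P = 63.3 kPa = 63.3e-6 GPa
Step 2: Compute numerator: 0.0138 * P * a^4.
a^4 = 414^4 = 29376588816
numerator = 0.0138 * 63.3e-6 * 29376588816 = 2.5662e+04
Step 3: Compute denominator: E * t^3 = 170 * 10^3 = 170000
Step 4: w0 = numerator / denominator = 2.5662e+04 / 170000 = 0.151 um


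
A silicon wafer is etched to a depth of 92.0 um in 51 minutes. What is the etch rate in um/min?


Step 1: Etch rate = depth / time
Step 2: rate = 92.0 / 51
rate = 1.804 um/min


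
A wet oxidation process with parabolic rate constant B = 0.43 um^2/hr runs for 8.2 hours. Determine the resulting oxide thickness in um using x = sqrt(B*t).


Step 1: Compute B*t = 0.43 * 8.2 = 3.526
Step 2: x = sqrt(3.526)
x = 1.878 um


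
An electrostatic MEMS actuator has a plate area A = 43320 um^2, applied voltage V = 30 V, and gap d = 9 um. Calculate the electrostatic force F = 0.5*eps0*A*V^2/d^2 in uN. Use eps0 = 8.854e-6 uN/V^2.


Step 1: Identify parameters.
eps0 = 8.854e-6 uN/V^2, A = 43320 um^2, V = 30 V, d = 9 um
Step 2: Compute V^2 = 30^2 = 900
Step 3: Compute d^2 = 9^2 = 81
Step 4: F = 0.5 * 8.854e-6 * 43320 * 900 / 81
F = 2.131 uN


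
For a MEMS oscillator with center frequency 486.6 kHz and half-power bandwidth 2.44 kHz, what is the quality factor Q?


Step 1: Q = f0 / bandwidth
Step 2: Q = 486.6 / 2.44
Q = 199.4


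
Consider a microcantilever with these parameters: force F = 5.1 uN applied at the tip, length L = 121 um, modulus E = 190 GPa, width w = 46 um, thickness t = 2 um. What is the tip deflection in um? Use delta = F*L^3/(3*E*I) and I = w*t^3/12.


Step 1: Calculate the second moment of area.
I = w * t^3 / 12 = 46 * 2^3 / 12 = 30.6667 um^4
Step 2: Convert E to consistent units (1 GPa = 1000 uN/um^2).
E = 190 GPa = 190000 uN/um^2
Step 3: Calculate tip deflection.
delta = F * L^3 / (3 * E * I)
delta = 5.1 * 121^3 / (3 * 190000 * 30.6667)
delta = 0.5169 um


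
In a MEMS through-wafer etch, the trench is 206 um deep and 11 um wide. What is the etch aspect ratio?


Step 1: AR = depth / width
Step 2: AR = 206 / 11
AR = 18.7


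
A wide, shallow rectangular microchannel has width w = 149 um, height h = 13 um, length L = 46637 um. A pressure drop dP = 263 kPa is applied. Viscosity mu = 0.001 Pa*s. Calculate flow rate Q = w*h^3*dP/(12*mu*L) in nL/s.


Step 1: Convert all dimensions to SI (meters).
w = 149e-6 m, h = 13e-6 m, L = 46637e-6 m, dP = 263e3 Pa
Step 2: Q = w * h^3 * dP / (12 * mu * L)
Q = 149e-6 * (13e-6)^3 * 263e3 / (12 * 0.001 * 46637e-6) = 1.5383679e-10 m^3/s
Step 3: Convert Q from m^3/s to nL/s (1 m^3 = 1e12 nL, so multiply by 1e12).
Q = 153.837 nL/s


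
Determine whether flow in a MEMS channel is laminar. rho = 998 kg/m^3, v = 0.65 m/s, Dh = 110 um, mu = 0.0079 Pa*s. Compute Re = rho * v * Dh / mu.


Step 1: Convert Dh to meters: Dh = 110e-6 m
Step 2: Re = rho * v * Dh / mu
Re = 998 * 0.65 * 110e-6 / 0.0079
Re = 9.033
Since Re = 9.033 is below ~2300, the flow is laminar.


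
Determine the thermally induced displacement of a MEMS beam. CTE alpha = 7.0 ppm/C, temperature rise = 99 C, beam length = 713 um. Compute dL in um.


Step 1: Convert CTE: alpha = 7.0 ppm/C = 7.0e-6 /C
Step 2: dL = 7.0e-6 * 99 * 713
dL = 0.4941 um


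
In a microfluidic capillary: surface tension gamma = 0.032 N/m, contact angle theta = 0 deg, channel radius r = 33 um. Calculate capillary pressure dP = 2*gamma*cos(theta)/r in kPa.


Step 1: cos(0 deg) = 1.0
Step 2: Convert r to m: r = 33e-6 m
Step 3: dP = 2 * 0.032 * 1.0 / 33e-6 = 1939.4 Pa
Step 4: Convert Pa to kPa (divide by 1000).
dP = 1.94 kPa


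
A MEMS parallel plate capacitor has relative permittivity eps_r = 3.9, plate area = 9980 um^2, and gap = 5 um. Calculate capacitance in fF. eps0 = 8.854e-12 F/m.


Step 1: Convert area to m^2: A = 9980e-12 m^2
Step 2: Convert gap to m: d = 5e-6 m
Step 3: C = eps0 * eps_r * A / d
C = 8.854e-12 * 3.9 * 9980e-12 / 5e-6
Step 4: Convert to fF (multiply by 1e15).
C = 68.92 fF


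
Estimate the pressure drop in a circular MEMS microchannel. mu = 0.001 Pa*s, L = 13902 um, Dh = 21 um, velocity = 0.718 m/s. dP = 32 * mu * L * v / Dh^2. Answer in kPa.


Step 1: Convert to SI: L = 13902e-6 m, Dh = 21e-6 m
Step 2: dP = 32 * 0.001 * 13902e-6 * 0.718 / (21e-6)^2
Step 3: dP = 724291.05 Pa
Step 4: Convert to kPa: dP = 724.29 kPa


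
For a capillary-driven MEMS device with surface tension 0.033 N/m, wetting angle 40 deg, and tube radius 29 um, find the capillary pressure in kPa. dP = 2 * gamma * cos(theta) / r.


Step 1: cos(40 deg) = 0.766
Step 2: Convert r to m: r = 29e-6 m
Step 3: dP = 2 * 0.033 * 0.766 / 29e-6 = 1743.3 Pa
Step 4: Convert Pa to kPa (divide by 1000).
dP = 1.74 kPa


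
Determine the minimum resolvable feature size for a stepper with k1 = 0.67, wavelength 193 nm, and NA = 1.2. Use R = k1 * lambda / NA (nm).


Step 1: Identify values: k1 = 0.67, lambda = 193 nm, NA = 1.2
Step 2: R = k1 * lambda / NA
R = 0.67 * 193 / 1.2
R = 107.8 nm


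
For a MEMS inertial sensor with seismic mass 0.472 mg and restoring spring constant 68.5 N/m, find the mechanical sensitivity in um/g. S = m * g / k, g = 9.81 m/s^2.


Step 1: Convert mass: m = 0.472 mg = 4.72e-07 kg
Step 2: S = m * g / k = 4.72e-07 * 9.81 / 68.5
Step 3: S = 6.76e-08 m/g
Step 4: Convert to um/g: S = 0.068 um/g


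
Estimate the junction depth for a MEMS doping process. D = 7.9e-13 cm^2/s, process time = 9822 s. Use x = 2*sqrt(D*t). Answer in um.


Step 1: Compute D*t = 7.9e-13 * 9822 = 7.75938e-09 cm^2
Step 2: sqrt(D*t) = 8.80873e-05 cm
Step 3: x = 2 * 8.80873e-05 cm = 1.761746e-04 cm
Step 4: Convert to um (1 cm = 1e4 um): x = 1.762 um


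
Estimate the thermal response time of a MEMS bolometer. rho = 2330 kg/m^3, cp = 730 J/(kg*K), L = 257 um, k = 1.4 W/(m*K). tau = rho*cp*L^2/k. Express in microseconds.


Step 1: Convert L to m: L = 257e-6 m
Step 2: L^2 = (257e-6)^2 = 6.6049e-08 m^2
Step 3: tau = 2330 * 730 * 6.6049e-08 / 1.4 = 8.024481721e-02 s
Step 4: Convert to microseconds (multiply by 1e6).
tau = 80244.817 us


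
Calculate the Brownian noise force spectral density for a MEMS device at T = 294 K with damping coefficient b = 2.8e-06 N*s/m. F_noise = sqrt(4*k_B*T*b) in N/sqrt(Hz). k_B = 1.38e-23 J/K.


Step 1: Compute 4 * k_B * T * b
= 4 * 1.38e-23 * 294 * 2.8e-06
= 4.5441e-26 N^2/Hz
Step 2: F_noise = sqrt(4.5441e-26)
F_noise = 2.13e-13 N/sqrt(Hz)


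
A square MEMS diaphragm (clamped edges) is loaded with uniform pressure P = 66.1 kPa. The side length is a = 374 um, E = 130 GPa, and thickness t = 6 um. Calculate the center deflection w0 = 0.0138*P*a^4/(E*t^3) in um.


Step 1: Convert pressure to compatible units (E is in GPa, so P in GPa).
P = 66.1 kPa = 66.1e-6 GPa
Step 2: Compute numerator: 0.0138 * P * a^4.
a^4 = 374^4 = 19565295376
numerator = 0.0138 * 66.1e-6 * 19565295376 = 1.78471e+04
Step 3: Compute denominator: E * t^3 = 130 * 6^3 = 28080
Step 4: w0 = numerator / denominator = 1.78471e+04 / 28080 = 0.6356 um


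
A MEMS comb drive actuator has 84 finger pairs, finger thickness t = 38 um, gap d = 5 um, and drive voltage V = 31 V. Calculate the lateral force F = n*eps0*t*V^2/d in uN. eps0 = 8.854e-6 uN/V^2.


Step 1: Parameters: n=84, eps0=8.854e-6 uN/V^2, t=38 um, V=31 V, d=5 um
Step 2: V^2 = 961
Step 3: F = 84 * 8.854e-6 * 38 * 961 / 5
F = 5.432 uN


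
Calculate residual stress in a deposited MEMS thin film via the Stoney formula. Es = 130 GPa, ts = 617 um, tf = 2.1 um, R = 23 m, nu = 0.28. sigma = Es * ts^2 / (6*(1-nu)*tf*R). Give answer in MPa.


Step 1: Compute numerator: Es * ts^2 = 130 * 617^2 = 49489570 (GPa*um^2)
Step 2: Compute denominator (R in um): 6*(1-nu)*tf*R = 6*0.72*2.1*23e6 = 208656000.0 (um^2)
Step 3: sigma (GPa) = 49489570 / 208656000.0 = 2.37183e-01 GPa
Step 4: Convert to MPa (x1000): sigma = 237.2 MPa


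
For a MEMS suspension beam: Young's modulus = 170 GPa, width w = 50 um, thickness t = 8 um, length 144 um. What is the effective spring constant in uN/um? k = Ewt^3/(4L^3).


Step 1: Convert E to consistent units (1 GPa = 1000 uN/um^2).
E = 170 GPa = 170000 uN/um^2
Step 2: Compute t^3 = 8^3 = 512
Step 3: Compute L^3 = 144^3 = 2985984
Step 4: k = 170000 * 50 * 512 / (4 * 2985984)
k = 364.369 uN/um


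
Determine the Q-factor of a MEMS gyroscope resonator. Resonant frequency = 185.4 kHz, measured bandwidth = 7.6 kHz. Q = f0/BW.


Step 1: Q = f0 / bandwidth
Step 2: Q = 185.4 / 7.6
Q = 24.4


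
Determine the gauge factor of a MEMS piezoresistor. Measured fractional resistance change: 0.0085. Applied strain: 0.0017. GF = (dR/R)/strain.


Step 1: Identify values.
dR/R = 0.0085, strain = 0.0017
Step 2: GF = (dR/R) / strain = 0.0085 / 0.0017
GF = 5.0


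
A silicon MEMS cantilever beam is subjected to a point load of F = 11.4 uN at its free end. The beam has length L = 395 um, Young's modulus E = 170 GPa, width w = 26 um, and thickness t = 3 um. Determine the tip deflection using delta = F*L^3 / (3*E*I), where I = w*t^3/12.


Step 1: Calculate the second moment of area.
I = w * t^3 / 12 = 26 * 3^3 / 12 = 58.5 um^4
Step 2: Convert E to consistent units (1 GPa = 1000 uN/um^2).
E = 170 GPa = 170000 uN/um^2
Step 3: Calculate tip deflection.
delta = F * L^3 / (3 * E * I)
delta = 11.4 * 395^3 / (3 * 170000 * 58.5)
delta = 23.5489 um


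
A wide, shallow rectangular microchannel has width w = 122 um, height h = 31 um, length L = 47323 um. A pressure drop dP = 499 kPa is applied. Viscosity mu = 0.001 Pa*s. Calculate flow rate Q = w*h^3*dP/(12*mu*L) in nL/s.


Step 1: Convert all dimensions to SI (meters).
w = 122e-6 m, h = 31e-6 m, L = 47323e-6 m, dP = 499e3 Pa
Step 2: Q = w * h^3 * dP / (12 * mu * L)
Q = 122e-6 * (31e-6)^3 * 499e3 / (12 * 0.001 * 47323e-6) = 3.193684e-09 m^3/s
Step 3: Convert Q from m^3/s to nL/s (1 m^3 = 1e12 nL, so multiply by 1e12).
Q = 3193.684 nL/s


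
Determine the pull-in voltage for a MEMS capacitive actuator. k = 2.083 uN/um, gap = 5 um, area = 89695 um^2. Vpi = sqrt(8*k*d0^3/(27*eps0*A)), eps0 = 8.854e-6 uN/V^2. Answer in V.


Step 1: Compute numerator: 8 * k * d0^3 = 8 * 2.083 * 5^3 = 2083.0
Step 2: Compute denominator: 27 * eps0 * A = 27 * 8.854e-6 * 89695 = 21.442307
Step 3: Vpi = sqrt(2083.0 / 21.442307)
Vpi = 9.86 V


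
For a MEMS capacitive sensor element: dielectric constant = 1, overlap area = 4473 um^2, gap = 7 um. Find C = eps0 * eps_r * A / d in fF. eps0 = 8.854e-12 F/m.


Step 1: Convert area to m^2: A = 4473e-12 m^2
Step 2: Convert gap to m: d = 7e-6 m
Step 3: C = eps0 * eps_r * A / d
C = 8.854e-12 * 1 * 4473e-12 / 7e-6
Step 4: Convert to fF (multiply by 1e15).
C = 5.66 fF


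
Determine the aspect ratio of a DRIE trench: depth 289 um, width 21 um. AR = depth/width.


Step 1: AR = depth / width
Step 2: AR = 289 / 21
AR = 13.8


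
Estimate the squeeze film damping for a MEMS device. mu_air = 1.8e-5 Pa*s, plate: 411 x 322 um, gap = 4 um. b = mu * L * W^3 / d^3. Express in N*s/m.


Step 1: Convert to SI.
L = 411e-6 m, W = 322e-6 m, d = 4e-6 m
Step 2: W^3 = (322e-6)^3 = 3.34e-11 m^3
Step 3: d^3 = (4e-6)^3 = 6.40e-17 m^3
Step 4: b = 1.8e-5 * 411e-6 * 3.34e-11 / 6.40e-17
b = 3.86e-03 N*s/m


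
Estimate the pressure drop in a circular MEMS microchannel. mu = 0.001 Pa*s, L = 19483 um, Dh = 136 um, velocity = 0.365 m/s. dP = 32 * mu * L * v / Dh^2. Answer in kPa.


Step 1: Convert to SI: L = 19483e-6 m, Dh = 136e-6 m
Step 2: dP = 32 * 0.001 * 19483e-6 * 0.365 / (136e-6)^2
Step 3: dP = 12303.28 Pa
Step 4: Convert to kPa: dP = 12.3 kPa


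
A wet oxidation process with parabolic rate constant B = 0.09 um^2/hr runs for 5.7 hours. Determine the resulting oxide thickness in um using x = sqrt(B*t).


Step 1: Compute B*t = 0.09 * 5.7 = 0.513
Step 2: x = sqrt(0.513)
x = 0.716 um


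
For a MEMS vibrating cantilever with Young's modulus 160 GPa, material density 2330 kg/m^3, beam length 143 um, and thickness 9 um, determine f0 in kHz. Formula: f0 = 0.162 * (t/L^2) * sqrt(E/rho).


Step 1: Convert units to SI.
t_SI = 9e-6 m, L_SI = 143e-6 m
Step 2: Calculate sqrt(E/rho).
sqrt(160e9 / 2330) = 8286.71 m/s
Step 3: Compute f0.
f0 = 0.162 * 9e-6 / (143e-6)^2 * 8286.71 = 590836.9 Hz = 590.84 kHz


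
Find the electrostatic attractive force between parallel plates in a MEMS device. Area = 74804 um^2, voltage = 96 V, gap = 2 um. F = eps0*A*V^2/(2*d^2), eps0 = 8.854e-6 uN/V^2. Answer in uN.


Step 1: Identify parameters.
eps0 = 8.854e-6 uN/V^2, A = 74804 um^2, V = 96 V, d = 2 um
Step 2: Compute V^2 = 96^2 = 9216
Step 3: Compute d^2 = 2^2 = 4
Step 4: F = 0.5 * 8.854e-6 * 74804 * 9216 / 4
F = 762.986 uN


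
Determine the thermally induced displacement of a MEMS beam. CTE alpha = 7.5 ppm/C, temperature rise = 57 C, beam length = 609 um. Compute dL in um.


Step 1: Convert CTE: alpha = 7.5 ppm/C = 7.5e-6 /C
Step 2: dL = 7.5e-6 * 57 * 609
dL = 0.2603 um


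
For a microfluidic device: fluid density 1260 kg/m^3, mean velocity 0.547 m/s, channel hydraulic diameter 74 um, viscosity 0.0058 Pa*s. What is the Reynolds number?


Step 1: Convert Dh to meters: Dh = 74e-6 m
Step 2: Re = rho * v * Dh / mu
Re = 1260 * 0.547 * 74e-6 / 0.0058
Re = 8.793


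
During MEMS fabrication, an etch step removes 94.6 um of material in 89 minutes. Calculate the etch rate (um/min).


Step 1: Etch rate = depth / time
Step 2: rate = 94.6 / 89
rate = 1.063 um/min


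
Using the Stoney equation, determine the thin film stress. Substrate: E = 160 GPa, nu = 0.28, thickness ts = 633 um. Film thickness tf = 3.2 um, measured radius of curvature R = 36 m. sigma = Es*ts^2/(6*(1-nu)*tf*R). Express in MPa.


Step 1: Compute numerator: Es * ts^2 = 160 * 633^2 = 64110240 (GPa*um^2)
Step 2: Compute denominator (R in um): 6*(1-nu)*tf*R = 6*0.72*3.2*36e6 = 497664000.0 (um^2)
Step 3: sigma (GPa) = 64110240 / 497664000.0 = 1.28822e-01 GPa
Step 4: Convert to MPa (x1000): sigma = 128.8 MPa


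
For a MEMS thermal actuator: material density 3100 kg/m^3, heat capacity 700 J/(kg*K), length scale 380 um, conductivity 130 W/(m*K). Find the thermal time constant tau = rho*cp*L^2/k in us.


Step 1: Convert L to m: L = 380e-6 m
Step 2: L^2 = (380e-6)^2 = 1.444e-07 m^2
Step 3: tau = 3100 * 700 * 1.444e-07 / 130 = 2.41036923e-03 s
Step 4: Convert to microseconds (multiply by 1e6).
tau = 2410.369 us


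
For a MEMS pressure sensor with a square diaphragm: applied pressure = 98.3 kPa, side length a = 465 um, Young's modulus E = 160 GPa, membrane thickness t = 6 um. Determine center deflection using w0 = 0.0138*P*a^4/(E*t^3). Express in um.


Step 1: Convert pressure to compatible units (E is in GPa, so P in GPa).
P = 98.3 kPa = 98.3e-6 GPa
Step 2: Compute numerator: 0.0138 * P * a^4.
a^4 = 465^4 = 46753250625
numerator = 0.0138 * 98.3e-6 * 46753250625 = 6.342265e+04
Step 3: Compute denominator: E * t^3 = 160 * 6^3 = 34560
Step 4: w0 = numerator / denominator = 6.342265e+04 / 34560 = 1.8351 um


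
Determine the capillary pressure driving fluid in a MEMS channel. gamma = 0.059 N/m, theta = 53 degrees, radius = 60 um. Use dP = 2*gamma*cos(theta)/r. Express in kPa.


Step 1: cos(53 deg) = 0.6018
Step 2: Convert r to m: r = 60e-6 m
Step 3: dP = 2 * 0.059 * 0.6018 / 60e-6 = 1183.5 Pa
Step 4: Convert Pa to kPa (divide by 1000).
dP = 1.18 kPa


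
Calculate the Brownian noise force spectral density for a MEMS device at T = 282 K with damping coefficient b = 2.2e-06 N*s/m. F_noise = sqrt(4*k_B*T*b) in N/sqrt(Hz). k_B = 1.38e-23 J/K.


Step 1: Compute 4 * k_B * T * b
= 4 * 1.38e-23 * 282 * 2.2e-06
= 3.4246e-26 N^2/Hz
Step 2: F_noise = sqrt(3.4246e-26)
F_noise = 1.85e-13 N/sqrt(Hz)


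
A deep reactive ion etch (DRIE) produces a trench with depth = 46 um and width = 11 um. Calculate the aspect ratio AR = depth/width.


Step 1: AR = depth / width
Step 2: AR = 46 / 11
AR = 4.2


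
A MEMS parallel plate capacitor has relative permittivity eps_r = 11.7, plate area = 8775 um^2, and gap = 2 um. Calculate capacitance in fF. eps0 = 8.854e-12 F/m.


Step 1: Convert area to m^2: A = 8775e-12 m^2
Step 2: Convert gap to m: d = 2e-6 m
Step 3: C = eps0 * eps_r * A / d
C = 8.854e-12 * 11.7 * 8775e-12 / 2e-6
Step 4: Convert to fF (multiply by 1e15).
C = 454.51 fF


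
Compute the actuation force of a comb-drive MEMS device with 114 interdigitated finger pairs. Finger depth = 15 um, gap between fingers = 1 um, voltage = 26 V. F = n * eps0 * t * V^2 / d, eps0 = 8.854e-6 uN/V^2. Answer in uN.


Step 1: Parameters: n=114, eps0=8.854e-6 uN/V^2, t=15 um, V=26 V, d=1 um
Step 2: V^2 = 676
Step 3: F = 114 * 8.854e-6 * 15 * 676 / 1
F = 10.235 uN


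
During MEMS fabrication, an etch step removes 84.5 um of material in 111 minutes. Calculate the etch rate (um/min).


Step 1: Etch rate = depth / time
Step 2: rate = 84.5 / 111
rate = 0.761 um/min


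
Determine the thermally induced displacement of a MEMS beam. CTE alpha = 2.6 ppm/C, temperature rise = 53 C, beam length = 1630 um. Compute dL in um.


Step 1: Convert CTE: alpha = 2.6 ppm/C = 2.6e-6 /C
Step 2: dL = 2.6e-6 * 53 * 1630
dL = 0.2246 um


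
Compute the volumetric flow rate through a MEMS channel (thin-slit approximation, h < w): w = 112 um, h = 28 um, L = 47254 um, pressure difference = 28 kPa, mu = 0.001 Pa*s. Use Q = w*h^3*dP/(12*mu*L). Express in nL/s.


Step 1: Convert all dimensions to SI (meters).
w = 112e-6 m, h = 28e-6 m, L = 47254e-6 m, dP = 28e3 Pa
Step 2: Q = w * h^3 * dP / (12 * mu * L)
Q = 112e-6 * (28e-6)^3 * 28e3 / (12 * 0.001 * 47254e-6) = 1.2140325e-10 m^3/s
Step 3: Convert Q from m^3/s to nL/s (1 m^3 = 1e12 nL, so multiply by 1e12).
Q = 121.403 nL/s


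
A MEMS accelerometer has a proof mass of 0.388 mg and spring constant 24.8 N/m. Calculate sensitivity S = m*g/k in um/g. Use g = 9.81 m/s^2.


Step 1: Convert mass: m = 0.388 mg = 3.88e-07 kg
Step 2: S = m * g / k = 3.88e-07 * 9.81 / 24.8
Step 3: S = 1.53e-07 m/g
Step 4: Convert to um/g: S = 0.153 um/g


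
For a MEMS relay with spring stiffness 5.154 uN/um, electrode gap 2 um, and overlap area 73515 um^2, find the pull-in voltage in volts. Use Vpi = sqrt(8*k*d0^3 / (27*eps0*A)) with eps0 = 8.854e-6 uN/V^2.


Step 1: Compute numerator: 8 * k * d0^3 = 8 * 5.154 * 2^3 = 329.856
Step 2: Compute denominator: 27 * eps0 * A = 27 * 8.854e-6 * 73515 = 17.574349
Step 3: Vpi = sqrt(329.856 / 17.574349)
Vpi = 4.33 V


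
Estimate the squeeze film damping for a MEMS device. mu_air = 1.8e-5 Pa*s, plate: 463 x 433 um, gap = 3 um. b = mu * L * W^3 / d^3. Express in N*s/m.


Step 1: Convert to SI.
L = 463e-6 m, W = 433e-6 m, d = 3e-6 m
Step 2: W^3 = (433e-6)^3 = 8.12e-11 m^3
Step 3: d^3 = (3e-6)^3 = 2.70e-17 m^3
Step 4: b = 1.8e-5 * 463e-6 * 8.12e-11 / 2.70e-17
b = 2.51e-02 N*s/m


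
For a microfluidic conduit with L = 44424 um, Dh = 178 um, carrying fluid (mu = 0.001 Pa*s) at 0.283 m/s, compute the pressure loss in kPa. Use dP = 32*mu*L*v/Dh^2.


Step 1: Convert to SI: L = 44424e-6 m, Dh = 178e-6 m
Step 2: dP = 32 * 0.001 * 44424e-6 * 0.283 / (178e-6)^2
Step 3: dP = 12697.38 Pa
Step 4: Convert to kPa: dP = 12.7 kPa


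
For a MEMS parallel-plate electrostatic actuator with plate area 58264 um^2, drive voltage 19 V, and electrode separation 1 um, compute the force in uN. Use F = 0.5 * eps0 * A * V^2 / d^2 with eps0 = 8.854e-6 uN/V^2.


Step 1: Identify parameters.
eps0 = 8.854e-6 uN/V^2, A = 58264 um^2, V = 19 V, d = 1 um
Step 2: Compute V^2 = 19^2 = 361
Step 3: Compute d^2 = 1^2 = 1
Step 4: F = 0.5 * 8.854e-6 * 58264 * 361 / 1
F = 93.114 uN


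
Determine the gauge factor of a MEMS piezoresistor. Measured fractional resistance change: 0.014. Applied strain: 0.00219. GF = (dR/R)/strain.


Step 1: Identify values.
dR/R = 0.014, strain = 0.00219
Step 2: GF = (dR/R) / strain = 0.014 / 0.00219
GF = 6.4


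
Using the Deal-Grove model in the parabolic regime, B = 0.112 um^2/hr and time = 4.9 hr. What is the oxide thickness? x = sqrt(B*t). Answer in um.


Step 1: Compute B*t = 0.112 * 4.9 = 0.5488
Step 2: x = sqrt(0.5488)
x = 0.741 um


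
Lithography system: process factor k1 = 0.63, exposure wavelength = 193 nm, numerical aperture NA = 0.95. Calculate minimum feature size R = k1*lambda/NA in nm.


Step 1: Identify values: k1 = 0.63, lambda = 193 nm, NA = 0.95
Step 2: R = k1 * lambda / NA
R = 0.63 * 193 / 0.95
R = 128.0 nm


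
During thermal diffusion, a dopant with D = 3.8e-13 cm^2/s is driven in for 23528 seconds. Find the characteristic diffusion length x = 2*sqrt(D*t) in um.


Step 1: Compute D*t = 3.8e-13 * 23528 = 8.94064e-09 cm^2
Step 2: sqrt(D*t) = 9.4555e-05 cm
Step 3: x = 2 * 9.4555e-05 cm = 1.8911e-04 cm
Step 4: Convert to um (1 cm = 1e4 um): x = 1.891 um


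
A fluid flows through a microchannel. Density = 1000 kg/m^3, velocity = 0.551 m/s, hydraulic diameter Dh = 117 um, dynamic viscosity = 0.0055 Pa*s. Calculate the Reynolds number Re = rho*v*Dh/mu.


Step 1: Convert Dh to meters: Dh = 117e-6 m
Step 2: Re = rho * v * Dh / mu
Re = 1000 * 0.551 * 117e-6 / 0.0055
Re = 11.721


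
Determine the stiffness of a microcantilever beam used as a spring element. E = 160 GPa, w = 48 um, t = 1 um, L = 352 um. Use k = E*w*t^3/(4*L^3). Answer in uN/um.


Step 1: Convert E to consistent units (1 GPa = 1000 uN/um^2).
E = 160 GPa = 160000 uN/um^2
Step 2: Compute t^3 = 1^3 = 1
Step 3: Compute L^3 = 352^3 = 43614208
Step 4: k = 160000 * 48 * 1 / (4 * 43614208)
k = 0.044 uN/um


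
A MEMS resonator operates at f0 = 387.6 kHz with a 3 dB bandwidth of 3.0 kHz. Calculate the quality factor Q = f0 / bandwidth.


Step 1: Q = f0 / bandwidth
Step 2: Q = 387.6 / 3.0
Q = 129.2


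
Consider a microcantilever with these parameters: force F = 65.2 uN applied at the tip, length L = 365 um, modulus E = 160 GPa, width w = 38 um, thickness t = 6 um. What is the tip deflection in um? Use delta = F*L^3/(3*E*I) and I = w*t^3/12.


Step 1: Calculate the second moment of area.
I = w * t^3 / 12 = 38 * 6^3 / 12 = 684.0 um^4
Step 2: Convert E to consistent units (1 GPa = 1000 uN/um^2).
E = 160 GPa = 160000 uN/um^2
Step 3: Calculate tip deflection.
delta = F * L^3 / (3 * E * I)
delta = 65.2 * 365^3 / (3 * 160000 * 684.0)
delta = 9.6567 um


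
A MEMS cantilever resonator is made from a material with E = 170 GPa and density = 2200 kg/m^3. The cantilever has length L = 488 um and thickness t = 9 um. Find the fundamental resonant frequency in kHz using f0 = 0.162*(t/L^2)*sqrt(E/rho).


Step 1: Convert units to SI.
t_SI = 9e-6 m, L_SI = 488e-6 m
Step 2: Calculate sqrt(E/rho).
sqrt(170e9 / 2200) = 8790.49 m/s
Step 3: Compute f0.
f0 = 0.162 * 9e-6 / (488e-6)^2 * 8790.49 = 53818.4 Hz = 53.82 kHz


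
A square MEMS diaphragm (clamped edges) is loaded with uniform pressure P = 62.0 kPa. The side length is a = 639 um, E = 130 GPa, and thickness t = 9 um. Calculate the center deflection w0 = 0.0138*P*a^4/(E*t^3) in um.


Step 1: Convert pressure to compatible units (E is in GPa, so P in GPa).
P = 62.0 kPa = 62.0e-6 GPa
Step 2: Compute numerator: 0.0138 * P * a^4.
a^4 = 639^4 = 166726039041
numerator = 0.0138 * 62.0e-6 * 166726039041 = 1.426508e+05
Step 3: Compute denominator: E * t^3 = 130 * 9^3 = 94770
Step 4: w0 = numerator / denominator = 1.426508e+05 / 94770 = 1.5052 um


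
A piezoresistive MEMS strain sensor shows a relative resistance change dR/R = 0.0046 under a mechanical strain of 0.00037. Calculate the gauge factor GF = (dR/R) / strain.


Step 1: Identify values.
dR/R = 0.0046, strain = 0.00037
Step 2: GF = (dR/R) / strain = 0.0046 / 0.00037
GF = 12.4


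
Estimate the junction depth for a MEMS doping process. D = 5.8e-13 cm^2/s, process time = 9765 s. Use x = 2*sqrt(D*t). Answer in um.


Step 1: Compute D*t = 5.8e-13 * 9765 = 5.6637e-09 cm^2
Step 2: sqrt(D*t) = 7.52576e-05 cm
Step 3: x = 2 * 7.52576e-05 cm = 1.505152e-04 cm
Step 4: Convert to um (1 cm = 1e4 um): x = 1.505 um


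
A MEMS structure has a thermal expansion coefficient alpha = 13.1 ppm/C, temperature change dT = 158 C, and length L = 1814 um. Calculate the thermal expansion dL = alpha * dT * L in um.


Step 1: Convert CTE: alpha = 13.1 ppm/C = 13.1e-6 /C
Step 2: dL = 13.1e-6 * 158 * 1814
dL = 3.7546 um


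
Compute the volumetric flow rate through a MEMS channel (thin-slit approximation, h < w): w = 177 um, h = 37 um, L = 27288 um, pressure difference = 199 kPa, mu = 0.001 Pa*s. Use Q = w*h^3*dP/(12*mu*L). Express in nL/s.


Step 1: Convert all dimensions to SI (meters).
w = 177e-6 m, h = 37e-6 m, L = 27288e-6 m, dP = 199e3 Pa
Step 2: Q = w * h^3 * dP / (12 * mu * L)
Q = 177e-6 * (37e-6)^3 * 199e3 / (12 * 0.001 * 27288e-6) = 5.4485202e-09 m^3/s
Step 3: Convert Q from m^3/s to nL/s (1 m^3 = 1e12 nL, so multiply by 1e12).
Q = 5448.52 nL/s


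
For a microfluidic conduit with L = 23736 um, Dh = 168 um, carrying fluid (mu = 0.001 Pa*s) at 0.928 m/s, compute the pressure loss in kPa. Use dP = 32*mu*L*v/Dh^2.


Step 1: Convert to SI: L = 23736e-6 m, Dh = 168e-6 m
Step 2: dP = 32 * 0.001 * 23736e-6 * 0.928 / (168e-6)^2
Step 3: dP = 24973.93 Pa
Step 4: Convert to kPa: dP = 24.97 kPa


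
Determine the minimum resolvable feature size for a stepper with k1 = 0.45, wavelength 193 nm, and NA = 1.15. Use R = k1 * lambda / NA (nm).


Step 1: Identify values: k1 = 0.45, lambda = 193 nm, NA = 1.15
Step 2: R = k1 * lambda / NA
R = 0.45 * 193 / 1.15
R = 75.5 nm


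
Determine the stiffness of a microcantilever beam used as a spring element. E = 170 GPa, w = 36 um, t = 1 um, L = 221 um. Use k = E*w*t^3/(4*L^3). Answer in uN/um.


Step 1: Convert E to consistent units (1 GPa = 1000 uN/um^2).
E = 170 GPa = 170000 uN/um^2
Step 2: Compute t^3 = 1^3 = 1
Step 3: Compute L^3 = 221^3 = 10793861
Step 4: k = 170000 * 36 * 1 / (4 * 10793861)
k = 0.1417 uN/um


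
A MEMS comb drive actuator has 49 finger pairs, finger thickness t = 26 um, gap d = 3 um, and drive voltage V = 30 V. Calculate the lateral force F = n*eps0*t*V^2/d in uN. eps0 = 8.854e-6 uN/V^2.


Step 1: Parameters: n=49, eps0=8.854e-6 uN/V^2, t=26 um, V=30 V, d=3 um
Step 2: V^2 = 900
Step 3: F = 49 * 8.854e-6 * 26 * 900 / 3
F = 3.384 uN
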